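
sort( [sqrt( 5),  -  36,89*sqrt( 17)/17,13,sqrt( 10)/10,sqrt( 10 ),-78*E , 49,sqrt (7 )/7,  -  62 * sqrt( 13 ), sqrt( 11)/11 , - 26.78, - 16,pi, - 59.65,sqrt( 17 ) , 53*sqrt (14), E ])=[ - 62*sqrt( 13), - 78*E, - 59.65, - 36, - 26.78, - 16,sqrt( 11)/11 , sqrt (10 ) /10 , sqrt( 7)/7, sqrt (5),E,  pi , sqrt( 10 ),sqrt(17),13,89*sqrt( 17)/17, 49, 53*  sqrt(14)]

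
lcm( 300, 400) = 1200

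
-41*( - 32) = 1312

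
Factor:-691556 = -2^2*83^1*2083^1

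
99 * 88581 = 8769519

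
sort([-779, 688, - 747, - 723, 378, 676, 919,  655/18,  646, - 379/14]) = [ - 779, - 747, - 723, - 379/14, 655/18, 378,646,676,  688, 919]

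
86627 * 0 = 0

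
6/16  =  3/8 = 0.38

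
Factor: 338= 2^1*13^2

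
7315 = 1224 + 6091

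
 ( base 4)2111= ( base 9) 175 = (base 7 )302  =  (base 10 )149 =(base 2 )10010101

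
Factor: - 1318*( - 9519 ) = 2^1*3^1*19^1*167^1* 659^1 =12546042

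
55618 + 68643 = 124261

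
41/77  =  41/77  =  0.53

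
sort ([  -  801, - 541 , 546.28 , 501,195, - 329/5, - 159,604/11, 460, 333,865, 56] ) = [ - 801, - 541,-159, - 329/5,604/11, 56,195, 333, 460, 501,546.28, 865]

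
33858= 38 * 891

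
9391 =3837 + 5554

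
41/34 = 1  +  7/34  =  1.21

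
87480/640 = 2187/16 = 136.69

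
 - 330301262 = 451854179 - 782155441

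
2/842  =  1/421 = 0.00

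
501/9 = 167/3 = 55.67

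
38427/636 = 60 + 89/212 = 60.42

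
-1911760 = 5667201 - 7578961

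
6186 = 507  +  5679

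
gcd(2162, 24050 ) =2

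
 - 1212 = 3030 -4242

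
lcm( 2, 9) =18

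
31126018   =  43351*718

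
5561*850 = 4726850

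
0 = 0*939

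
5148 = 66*78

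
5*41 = 205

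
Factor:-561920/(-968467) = 2^8*5^1*439^1*968467^( - 1)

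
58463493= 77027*759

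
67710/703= 1830/19= 96.32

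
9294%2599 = 1497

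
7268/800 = 9 + 17/200 =9.09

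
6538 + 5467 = 12005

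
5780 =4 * 1445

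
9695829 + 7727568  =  17423397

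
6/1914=1/319  =  0.00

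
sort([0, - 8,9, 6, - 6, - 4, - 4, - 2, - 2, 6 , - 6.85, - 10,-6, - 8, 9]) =[ - 10, - 8,-8, - 6.85, - 6, - 6,  -  4, - 4, - 2, - 2, 0, 6,6,9,  9 ] 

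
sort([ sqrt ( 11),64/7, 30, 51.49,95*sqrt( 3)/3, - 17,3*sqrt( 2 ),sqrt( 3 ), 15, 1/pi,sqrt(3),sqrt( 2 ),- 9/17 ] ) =[-17,  -  9/17,1/pi, sqrt( 2 ), sqrt(3),sqrt( 3 ),sqrt( 11), 3*  sqrt ( 2), 64/7,15,30, 51.49,95*sqrt( 3)/3]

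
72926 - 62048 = 10878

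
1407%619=169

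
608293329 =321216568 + 287076761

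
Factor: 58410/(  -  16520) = -2^( - 2)* 3^2*7^( - 1 )*11^1 = - 99/28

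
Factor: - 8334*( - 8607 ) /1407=23910246/469 = 2^1*3^2*7^( - 1 )*19^1 * 67^ ( - 1 )*151^1*463^1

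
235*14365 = 3375775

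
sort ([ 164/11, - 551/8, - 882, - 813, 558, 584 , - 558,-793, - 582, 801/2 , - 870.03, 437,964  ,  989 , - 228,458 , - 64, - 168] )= [ - 882, - 870.03, - 813,-793, - 582 , - 558 , - 228, - 168, - 551/8, - 64, 164/11,801/2,437 , 458 , 558,584,964, 989] 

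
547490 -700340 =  - 152850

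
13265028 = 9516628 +3748400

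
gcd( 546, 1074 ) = 6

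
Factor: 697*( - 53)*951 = - 3^1*17^1*41^1*53^1*317^1 = -  35130891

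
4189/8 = 4189/8= 523.62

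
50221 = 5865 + 44356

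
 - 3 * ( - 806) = 2418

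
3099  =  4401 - 1302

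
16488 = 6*2748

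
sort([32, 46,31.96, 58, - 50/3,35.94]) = [ - 50/3,31.96,32,35.94,46, 58 ]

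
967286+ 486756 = 1454042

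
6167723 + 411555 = 6579278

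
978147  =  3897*251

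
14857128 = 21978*676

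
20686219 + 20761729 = 41447948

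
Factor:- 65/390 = - 1/6 = - 2^(  -  1 )*3^( - 1) 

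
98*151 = 14798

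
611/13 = 47= 47.00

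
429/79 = 5  +  34/79 = 5.43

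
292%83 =43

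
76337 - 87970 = -11633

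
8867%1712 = 307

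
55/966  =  55/966 = 0.06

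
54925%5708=3553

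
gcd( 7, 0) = 7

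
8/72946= 4/36473= 0.00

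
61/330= 61/330 = 0.18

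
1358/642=2 +37/321 = 2.12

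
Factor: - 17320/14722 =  - 20/17 =- 2^2*5^1*17^( - 1)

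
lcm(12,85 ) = 1020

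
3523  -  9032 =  - 5509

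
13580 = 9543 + 4037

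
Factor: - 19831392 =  - 2^5*3^4*7^1*1093^1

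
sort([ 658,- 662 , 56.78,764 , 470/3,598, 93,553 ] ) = [ -662, 56.78, 93,470/3,553,598 , 658, 764 ]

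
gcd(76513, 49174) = 1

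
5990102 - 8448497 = -2458395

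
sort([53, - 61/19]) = [ - 61/19,53]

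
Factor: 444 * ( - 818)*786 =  - 285468912= - 2^4*3^2*37^1*131^1 * 409^1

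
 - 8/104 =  - 1/13 = - 0.08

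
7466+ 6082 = 13548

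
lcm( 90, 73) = 6570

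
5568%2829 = 2739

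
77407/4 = 19351 + 3/4 =19351.75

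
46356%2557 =330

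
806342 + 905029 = 1711371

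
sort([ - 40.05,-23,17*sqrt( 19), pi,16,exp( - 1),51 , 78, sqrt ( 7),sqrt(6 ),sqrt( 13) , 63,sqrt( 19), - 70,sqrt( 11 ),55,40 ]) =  [ - 70, - 40.05, - 23,exp( - 1 ),sqrt(6 ),sqrt( 7 ),pi,sqrt( 11 ),sqrt(13 ),sqrt(19 ), 16,40 , 51,55,  63, 17 * sqrt( 19),78]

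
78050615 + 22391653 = 100442268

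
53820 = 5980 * 9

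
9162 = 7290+1872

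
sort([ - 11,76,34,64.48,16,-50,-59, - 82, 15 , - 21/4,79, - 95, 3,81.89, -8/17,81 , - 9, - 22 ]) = [ - 95, - 82, - 59,  -  50, - 22,  -  11 ,  -  9, - 21/4,-8/17,3, 15,16,34,64.48,76 , 79, 81,81.89 ] 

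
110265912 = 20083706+90182206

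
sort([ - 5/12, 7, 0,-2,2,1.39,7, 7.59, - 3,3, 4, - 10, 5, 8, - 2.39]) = [ -10, - 3, - 2.39, - 2, - 5/12,0,  1.39,  2, 3, 4,5 , 7,7, 7.59, 8]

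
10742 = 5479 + 5263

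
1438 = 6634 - 5196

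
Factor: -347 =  -347^1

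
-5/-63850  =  1/12770 = 0.00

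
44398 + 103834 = 148232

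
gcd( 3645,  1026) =27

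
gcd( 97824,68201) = 1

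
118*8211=968898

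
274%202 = 72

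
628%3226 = 628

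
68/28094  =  34/14047  =  0.00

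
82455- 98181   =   - 15726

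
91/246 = 91/246 = 0.37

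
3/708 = 1/236 = 0.00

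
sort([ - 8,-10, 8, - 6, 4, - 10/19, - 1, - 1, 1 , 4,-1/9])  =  [-10, - 8, -6,- 1,-1, - 10/19,-1/9, 1, 4, 4,8]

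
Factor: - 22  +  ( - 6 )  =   - 28 = - 2^2*7^1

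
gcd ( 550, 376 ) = 2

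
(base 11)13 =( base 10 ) 14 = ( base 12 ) 12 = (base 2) 1110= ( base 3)112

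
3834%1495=844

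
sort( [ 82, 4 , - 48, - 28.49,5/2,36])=[ - 48, - 28.49,5/2, 4, 36,82] 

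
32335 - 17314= 15021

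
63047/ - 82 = -63047/82=-768.87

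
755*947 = 714985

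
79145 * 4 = 316580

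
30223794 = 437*69162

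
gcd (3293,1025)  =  1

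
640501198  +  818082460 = 1458583658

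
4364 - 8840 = -4476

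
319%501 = 319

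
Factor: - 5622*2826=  - 2^2*3^3*157^1*937^1 = - 15887772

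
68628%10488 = 5700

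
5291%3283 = 2008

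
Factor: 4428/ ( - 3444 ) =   -  3^2*7^ ( - 1) = -  9/7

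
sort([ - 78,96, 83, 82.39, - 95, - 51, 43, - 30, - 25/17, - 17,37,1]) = [ -95,-78  , - 51,  -  30 ,-17, - 25/17,1 , 37,43, 82.39,83,96 ] 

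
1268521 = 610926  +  657595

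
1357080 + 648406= 2005486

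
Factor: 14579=61^1 * 239^1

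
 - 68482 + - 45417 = -113899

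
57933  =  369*157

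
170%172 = 170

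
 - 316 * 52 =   -  16432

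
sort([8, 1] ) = [ 1, 8 ] 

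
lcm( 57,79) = 4503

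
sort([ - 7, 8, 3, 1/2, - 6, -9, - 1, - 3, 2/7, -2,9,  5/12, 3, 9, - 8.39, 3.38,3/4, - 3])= [ - 9, - 8.39, - 7, - 6, - 3, -3, - 2, - 1, 2/7, 5/12, 1/2,3/4,3,3,  3.38, 8,9,9 ] 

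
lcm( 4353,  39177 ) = 39177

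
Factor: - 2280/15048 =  - 3^( - 1) *5^1 * 11^( - 1) = - 5/33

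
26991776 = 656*41146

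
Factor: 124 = 2^2* 31^1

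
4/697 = 4/697= 0.01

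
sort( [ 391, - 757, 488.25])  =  [-757, 391, 488.25]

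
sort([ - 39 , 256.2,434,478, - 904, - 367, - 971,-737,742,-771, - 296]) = [ - 971, - 904,- 771, - 737, - 367, - 296 , - 39, 256.2,  434,478,742] 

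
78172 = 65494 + 12678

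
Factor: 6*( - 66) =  - 2^2 * 3^2*11^1 = -396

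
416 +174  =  590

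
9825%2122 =1337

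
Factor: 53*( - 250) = -2^1*5^3*53^1=- 13250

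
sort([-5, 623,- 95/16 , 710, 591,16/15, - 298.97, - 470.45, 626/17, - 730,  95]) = [  -  730,-470.45, - 298.97,-95/16,  -  5,16/15,  626/17,95,591,623,  710]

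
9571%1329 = 268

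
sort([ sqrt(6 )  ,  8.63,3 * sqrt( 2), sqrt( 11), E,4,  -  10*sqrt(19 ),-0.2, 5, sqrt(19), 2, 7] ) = [ -10*sqrt( 19), - 0.2, 2,sqrt( 6), E, sqrt( 11 ), 4,  3*sqrt(2),sqrt(19 ), 5, 7, 8.63]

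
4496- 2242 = 2254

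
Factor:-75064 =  - 2^3*11^1*853^1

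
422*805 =339710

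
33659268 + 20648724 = 54307992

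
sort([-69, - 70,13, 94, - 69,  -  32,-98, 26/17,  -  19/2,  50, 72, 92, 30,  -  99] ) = [ - 99, - 98, - 70, - 69, - 69, - 32,- 19/2,26/17,13,30,50, 72, 92,94] 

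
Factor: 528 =2^4 * 3^1*11^1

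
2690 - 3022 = - 332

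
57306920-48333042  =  8973878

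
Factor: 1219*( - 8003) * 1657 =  - 23^1*53^2*151^1* 1657^1= - 16165123649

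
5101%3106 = 1995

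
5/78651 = 5/78651= 0.00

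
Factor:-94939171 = - 94939171^1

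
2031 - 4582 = -2551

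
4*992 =3968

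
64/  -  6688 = -2/209= - 0.01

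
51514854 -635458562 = -583943708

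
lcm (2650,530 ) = 2650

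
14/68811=14/68811=0.00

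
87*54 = 4698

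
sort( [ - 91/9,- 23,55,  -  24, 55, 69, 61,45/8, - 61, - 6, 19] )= [-61,- 24,-23, - 91/9, - 6,45/8,19,55, 55,  61, 69]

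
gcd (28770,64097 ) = 1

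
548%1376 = 548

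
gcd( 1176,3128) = 8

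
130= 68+62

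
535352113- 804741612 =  - 269389499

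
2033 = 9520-7487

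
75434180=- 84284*(-895 ) 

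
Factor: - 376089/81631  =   - 3^1*7^1*11^( - 1 )*41^( - 1)*181^(-1 )*17909^1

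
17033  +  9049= 26082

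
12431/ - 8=-12431/8 = - 1553.88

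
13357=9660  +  3697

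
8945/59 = 151 + 36/59 = 151.61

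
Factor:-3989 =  - 3989^1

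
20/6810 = 2/681 = 0.00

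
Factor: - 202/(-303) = 2^1*3^ ( - 1) = 2/3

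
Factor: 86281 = 13^1* 6637^1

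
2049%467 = 181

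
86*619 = 53234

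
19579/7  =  2797= 2797.00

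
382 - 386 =-4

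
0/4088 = 0 = 0.00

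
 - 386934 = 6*( - 64489 ) 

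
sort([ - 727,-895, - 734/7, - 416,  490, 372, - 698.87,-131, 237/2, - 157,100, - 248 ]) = [  -  895, - 727, - 698.87, - 416,-248, - 157, - 131, - 734/7, 100,237/2, 372, 490]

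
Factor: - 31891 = -31891^1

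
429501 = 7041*61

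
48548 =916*53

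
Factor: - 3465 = - 3^2*5^1*7^1*11^1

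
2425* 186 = 451050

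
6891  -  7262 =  - 371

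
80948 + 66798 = 147746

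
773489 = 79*9791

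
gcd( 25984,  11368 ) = 1624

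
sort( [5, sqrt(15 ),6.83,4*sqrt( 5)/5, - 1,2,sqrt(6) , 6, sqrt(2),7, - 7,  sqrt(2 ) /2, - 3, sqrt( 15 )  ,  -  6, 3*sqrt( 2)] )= [ - 7, - 6,  -  3, - 1,sqrt( 2)/2,sqrt(2),4*sqrt(5)/5,2,sqrt( 6),sqrt(15),  sqrt(15),3*sqrt(2 ),5,6,6.83,7] 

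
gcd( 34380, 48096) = 36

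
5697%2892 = 2805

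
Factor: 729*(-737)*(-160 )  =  2^5*3^6*5^1*11^1*67^1 = 85963680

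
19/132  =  19/132 = 0.14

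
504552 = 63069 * 8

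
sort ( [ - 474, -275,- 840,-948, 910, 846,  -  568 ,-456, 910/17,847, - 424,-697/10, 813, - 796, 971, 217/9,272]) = [ - 948,  -  840,  -  796, - 568, - 474, - 456,-424,  -  275,-697/10,217/9, 910/17,272,813, 846, 847, 910,971]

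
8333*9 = 74997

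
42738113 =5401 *7913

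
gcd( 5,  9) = 1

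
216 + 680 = 896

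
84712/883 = 95 + 827/883 = 95.94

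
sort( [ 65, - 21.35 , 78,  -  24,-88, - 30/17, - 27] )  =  [ - 88,  -  27, - 24, -21.35, - 30/17,65, 78]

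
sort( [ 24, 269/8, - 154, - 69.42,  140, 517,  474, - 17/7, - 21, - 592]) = [-592, - 154 , -69.42,- 21, -17/7, 24, 269/8,140, 474,517] 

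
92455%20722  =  9567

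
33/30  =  1 + 1/10 = 1.10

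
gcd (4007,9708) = 1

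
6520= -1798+8318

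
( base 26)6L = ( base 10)177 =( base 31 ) 5M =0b10110001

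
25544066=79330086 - 53786020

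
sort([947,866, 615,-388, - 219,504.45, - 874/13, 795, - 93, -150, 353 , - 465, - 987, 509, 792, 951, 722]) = [ - 987, - 465, - 388, - 219, - 150,-93, - 874/13,  353, 504.45 , 509, 615 , 722,792, 795, 866, 947,  951] 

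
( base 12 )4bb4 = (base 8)20670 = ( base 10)8632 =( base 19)14H6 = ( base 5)234012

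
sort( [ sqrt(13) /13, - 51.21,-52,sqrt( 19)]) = [ - 52, - 51.21, sqrt ( 13)/13, sqrt ( 19)]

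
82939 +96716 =179655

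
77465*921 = 71345265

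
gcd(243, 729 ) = 243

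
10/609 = 10/609 = 0.02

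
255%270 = 255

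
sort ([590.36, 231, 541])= [231,541, 590.36] 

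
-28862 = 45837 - 74699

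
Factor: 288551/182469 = 3^( -1)*7^(  -  1 )*8689^( - 1)*288551^1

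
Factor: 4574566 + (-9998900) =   -  5424334= - 2^1*29^1*93523^1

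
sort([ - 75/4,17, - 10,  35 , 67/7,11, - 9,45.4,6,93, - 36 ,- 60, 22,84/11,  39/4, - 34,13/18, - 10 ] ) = [ - 60, - 36, - 34,-75/4,  -  10,  -  10,-9, 13/18, 6,  84/11,67/7,  39/4, 11,  17, 22,35 , 45.4, 93]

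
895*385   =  344575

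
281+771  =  1052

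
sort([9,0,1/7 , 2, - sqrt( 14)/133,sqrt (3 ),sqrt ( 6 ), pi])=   [ - sqrt( 14)/133,0,1/7,sqrt(3), 2,sqrt( 6),pi,9]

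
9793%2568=2089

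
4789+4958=9747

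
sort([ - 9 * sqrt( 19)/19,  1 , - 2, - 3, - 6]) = [ - 6 ,- 3 , -9*sqrt(19 )/19, - 2,1 ] 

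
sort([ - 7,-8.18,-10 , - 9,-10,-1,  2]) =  [-10,-10 , - 9,-8.18 ,-7, - 1, 2 ] 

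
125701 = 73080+52621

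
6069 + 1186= 7255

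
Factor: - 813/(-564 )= 2^( - 2 )*47^( - 1)*271^1 = 271/188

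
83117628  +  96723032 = 179840660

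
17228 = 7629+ 9599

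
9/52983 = 1/5887=0.00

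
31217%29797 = 1420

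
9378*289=2710242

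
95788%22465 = 5928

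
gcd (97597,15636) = 1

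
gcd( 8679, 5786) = 2893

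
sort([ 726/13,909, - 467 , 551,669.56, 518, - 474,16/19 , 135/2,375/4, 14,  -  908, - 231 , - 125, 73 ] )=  [ - 908, - 474, - 467, - 231, - 125, 16/19,14 , 726/13,135/2,73,375/4,518, 551,669.56,909]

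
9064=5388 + 3676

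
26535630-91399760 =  - 64864130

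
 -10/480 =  - 1 + 47/48 = - 0.02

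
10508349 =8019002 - - 2489347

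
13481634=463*29118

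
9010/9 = 9010/9 =1001.11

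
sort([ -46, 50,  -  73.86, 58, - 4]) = [ - 73.86, - 46, - 4, 50,58]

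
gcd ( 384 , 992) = 32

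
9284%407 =330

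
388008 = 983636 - 595628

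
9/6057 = 1/673= 0.00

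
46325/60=772 + 1/12 = 772.08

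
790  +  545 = 1335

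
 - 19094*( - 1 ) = 19094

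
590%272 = 46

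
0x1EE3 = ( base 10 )7907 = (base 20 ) jf7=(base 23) eli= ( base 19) 12H3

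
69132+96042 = 165174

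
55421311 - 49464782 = 5956529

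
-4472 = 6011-10483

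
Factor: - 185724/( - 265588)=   693/991  =  3^2*7^1*11^1*991^(-1 ) 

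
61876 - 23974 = 37902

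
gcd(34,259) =1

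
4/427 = 4/427 = 0.01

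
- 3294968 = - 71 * 46408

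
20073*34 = 682482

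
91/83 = 91/83 = 1.10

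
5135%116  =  31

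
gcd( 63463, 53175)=1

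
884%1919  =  884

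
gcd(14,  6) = 2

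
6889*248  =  1708472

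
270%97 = 76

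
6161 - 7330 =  - 1169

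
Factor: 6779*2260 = 15320540 = 2^2 *5^1*113^1* 6779^1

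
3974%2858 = 1116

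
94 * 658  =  61852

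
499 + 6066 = 6565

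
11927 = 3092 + 8835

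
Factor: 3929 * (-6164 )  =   - 2^2*23^1  *  67^1 * 3929^1 = - 24218356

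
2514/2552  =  1257/1276 = 0.99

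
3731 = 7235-3504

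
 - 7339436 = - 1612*4553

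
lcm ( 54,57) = 1026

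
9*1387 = 12483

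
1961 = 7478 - 5517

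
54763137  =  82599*663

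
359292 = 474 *758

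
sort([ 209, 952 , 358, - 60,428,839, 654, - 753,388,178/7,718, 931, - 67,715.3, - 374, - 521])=[ - 753, - 521, - 374, - 67, - 60, 178/7, 209,358,388, 428, 654 , 715.3,  718, 839, 931, 952]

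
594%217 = 160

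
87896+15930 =103826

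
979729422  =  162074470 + 817654952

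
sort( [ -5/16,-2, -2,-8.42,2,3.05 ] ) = [ - 8.42, - 2,  -  2, - 5/16,2,3.05] 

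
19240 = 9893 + 9347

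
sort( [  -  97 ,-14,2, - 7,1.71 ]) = [ - 97, - 14,-7,1.71,2 ]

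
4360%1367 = 259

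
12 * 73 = 876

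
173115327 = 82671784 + 90443543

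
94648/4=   23662 = 23662.00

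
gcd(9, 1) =1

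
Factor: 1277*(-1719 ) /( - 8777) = 2195163/8777= 3^2*67^( - 1 )*131^( - 1)*191^1*1277^1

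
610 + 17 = 627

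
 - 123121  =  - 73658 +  - 49463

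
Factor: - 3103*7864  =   - 24401992=- 2^3*29^1*107^1*983^1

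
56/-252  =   - 1 + 7/9=-0.22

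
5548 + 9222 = 14770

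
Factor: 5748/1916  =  3^1 = 3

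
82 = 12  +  70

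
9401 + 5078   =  14479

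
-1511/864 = - 2 + 217/864  =  - 1.75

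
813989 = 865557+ - 51568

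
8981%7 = 0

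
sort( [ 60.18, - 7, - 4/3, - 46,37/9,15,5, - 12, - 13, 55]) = [ - 46, - 13, - 12, - 7,- 4/3, 37/9, 5, 15,55  ,  60.18] 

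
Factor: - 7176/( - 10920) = 5^( - 1)* 7^ ( - 1 )*23^1 = 23/35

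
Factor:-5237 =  - 5237^1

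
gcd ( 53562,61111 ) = 1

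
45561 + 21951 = 67512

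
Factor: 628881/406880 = 2^ (  -  5 )*3^1*5^(-1)*11^1 * 17^1 * 19^1*59^1*2543^(- 1 )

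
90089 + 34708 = 124797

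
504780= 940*537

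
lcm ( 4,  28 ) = 28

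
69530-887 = 68643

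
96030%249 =165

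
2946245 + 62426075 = 65372320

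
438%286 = 152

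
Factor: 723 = 3^1*241^1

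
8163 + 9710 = 17873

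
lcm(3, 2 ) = 6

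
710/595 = 1+23/119 = 1.19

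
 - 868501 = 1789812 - 2658313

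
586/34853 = 586/34853 = 0.02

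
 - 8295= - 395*21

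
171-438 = -267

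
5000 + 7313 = 12313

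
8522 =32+8490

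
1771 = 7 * 253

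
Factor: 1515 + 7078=8593  =  13^1 * 661^1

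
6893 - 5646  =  1247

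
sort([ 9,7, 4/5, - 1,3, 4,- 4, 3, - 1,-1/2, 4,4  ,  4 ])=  [ - 4, - 1,-1,-1/2,4/5,3, 3,4, 4, 4,4,7,9] 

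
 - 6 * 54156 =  - 324936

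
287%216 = 71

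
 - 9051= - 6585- 2466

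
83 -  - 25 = 108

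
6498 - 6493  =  5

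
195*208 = 40560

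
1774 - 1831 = -57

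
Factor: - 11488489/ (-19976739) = 3^( - 1 )*47^(-1 )*139^1*82651^1*141679^( - 1)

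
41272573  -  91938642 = -50666069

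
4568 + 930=5498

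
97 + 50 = 147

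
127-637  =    -  510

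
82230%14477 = 9845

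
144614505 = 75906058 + 68708447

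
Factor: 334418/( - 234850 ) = -23887/16775  =  -5^( - 2 )*11^( - 1 )*61^ ( - 1)*23887^1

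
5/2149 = 5/2149= 0.00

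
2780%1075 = 630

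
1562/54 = 781/27 = 28.93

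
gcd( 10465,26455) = 65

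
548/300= 137/75 = 1.83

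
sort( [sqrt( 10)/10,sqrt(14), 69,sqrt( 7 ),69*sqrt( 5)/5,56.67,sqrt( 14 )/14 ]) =[sqrt( 14 ) /14,sqrt( 10 ) /10,sqrt( 7 ),sqrt(14),69*  sqrt( 5) /5, 56.67, 69 ] 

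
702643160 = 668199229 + 34443931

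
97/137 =97/137 = 0.71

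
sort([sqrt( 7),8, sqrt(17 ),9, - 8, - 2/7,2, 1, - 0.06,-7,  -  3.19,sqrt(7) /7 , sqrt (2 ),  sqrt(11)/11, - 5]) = [ - 8, - 7,-5,-3.19 , - 2/7,-0.06, sqrt(11)/11,  sqrt(7)/7,1, sqrt (2),2 , sqrt(7 ), sqrt( 17 ),8,9 ] 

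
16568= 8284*2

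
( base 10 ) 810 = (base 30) r0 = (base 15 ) 390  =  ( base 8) 1452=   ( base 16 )32A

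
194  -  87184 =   -  86990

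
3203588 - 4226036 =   -  1022448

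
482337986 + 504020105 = 986358091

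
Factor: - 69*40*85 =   -  234600  =  -2^3*3^1*5^2*17^1*23^1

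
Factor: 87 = 3^1*29^1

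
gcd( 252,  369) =9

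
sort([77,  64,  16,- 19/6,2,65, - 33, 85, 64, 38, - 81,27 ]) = [ - 81 , - 33, - 19/6, 2, 16, 27, 38, 64, 64,65, 77,85 ] 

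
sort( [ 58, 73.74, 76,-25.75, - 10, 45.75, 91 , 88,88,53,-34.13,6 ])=[-34.13, - 25.75, - 10,  6,  45.75, 53,58,73.74,76, 88,88 , 91]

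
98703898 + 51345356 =150049254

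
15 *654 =9810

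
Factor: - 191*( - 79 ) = 79^1 * 191^1=15089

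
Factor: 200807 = 200807^1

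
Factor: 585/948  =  195/316 = 2^( -2) * 3^1*5^1*13^1*79^( - 1) 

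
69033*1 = 69033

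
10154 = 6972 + 3182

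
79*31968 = 2525472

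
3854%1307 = 1240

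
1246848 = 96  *12988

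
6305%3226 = 3079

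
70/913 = 70/913  =  0.08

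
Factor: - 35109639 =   -  3^3 * 31^1*41947^1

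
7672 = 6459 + 1213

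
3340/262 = 1670/131 = 12.75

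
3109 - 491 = 2618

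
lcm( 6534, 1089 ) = 6534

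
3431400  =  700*4902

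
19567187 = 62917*311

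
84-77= 7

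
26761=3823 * 7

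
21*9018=189378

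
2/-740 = -1  +  369/370 = - 0.00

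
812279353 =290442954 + 521836399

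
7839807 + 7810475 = 15650282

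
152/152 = 1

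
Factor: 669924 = 2^2 * 3^3*6203^1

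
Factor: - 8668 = -2^2*11^1*197^1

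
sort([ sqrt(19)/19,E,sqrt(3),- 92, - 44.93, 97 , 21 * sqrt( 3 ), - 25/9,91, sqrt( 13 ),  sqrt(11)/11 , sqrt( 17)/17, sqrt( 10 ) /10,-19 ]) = [ - 92, - 44.93, -19,-25/9 , sqrt (19 )/19, sqrt(17)/17, sqrt( 11 ) /11, sqrt( 10)/10, sqrt( 3), E,  sqrt( 13),21 * sqrt( 3),91, 97 ] 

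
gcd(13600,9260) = 20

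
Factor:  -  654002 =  - 2^1*327001^1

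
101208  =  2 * 50604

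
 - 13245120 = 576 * (-22995)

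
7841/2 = 3920+1/2 = 3920.50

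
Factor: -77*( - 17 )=7^1*11^1 * 17^1 = 1309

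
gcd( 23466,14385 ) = 3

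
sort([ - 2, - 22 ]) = [ - 22, - 2] 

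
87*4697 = 408639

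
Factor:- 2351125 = -5^3 * 7^1*2687^1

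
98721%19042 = 3511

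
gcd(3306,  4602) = 6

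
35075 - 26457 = 8618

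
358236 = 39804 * 9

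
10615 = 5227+5388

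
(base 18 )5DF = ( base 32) 1qd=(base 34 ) 1KX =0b11101001101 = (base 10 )1869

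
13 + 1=14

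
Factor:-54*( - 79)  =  4266 = 2^1*3^3*79^1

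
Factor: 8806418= 2^1*31^1*142039^1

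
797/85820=797/85820 = 0.01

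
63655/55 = 12731/11 = 1157.36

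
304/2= 152 = 152.00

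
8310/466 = 17 + 194/233 =17.83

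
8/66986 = 4/33493 = 0.00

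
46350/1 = 46350 = 46350.00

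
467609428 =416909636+50699792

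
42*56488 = 2372496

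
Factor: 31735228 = 2^2*7^1*137^1*8273^1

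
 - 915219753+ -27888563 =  - 943108316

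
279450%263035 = 16415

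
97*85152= 8259744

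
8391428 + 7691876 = 16083304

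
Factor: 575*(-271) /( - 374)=2^ ( - 1)*5^2*11^( - 1)*17^( - 1)*23^1*271^1 =155825/374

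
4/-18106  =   - 2/9053 = - 0.00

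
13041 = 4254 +8787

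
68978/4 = 17244 + 1/2 = 17244.50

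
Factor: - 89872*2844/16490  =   - 2^5*3^2*5^(  -  1)*17^( - 1 )*41^1*79^1 * 97^(  -  1)*137^1  =  - 127797984/8245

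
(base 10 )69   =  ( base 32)25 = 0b1000101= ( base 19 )3C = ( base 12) 59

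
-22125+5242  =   - 16883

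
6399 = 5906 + 493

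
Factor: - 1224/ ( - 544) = 9/4 = 2^( - 2)*3^2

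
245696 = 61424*4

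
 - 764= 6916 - 7680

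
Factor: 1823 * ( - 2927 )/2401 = -5335921/2401 = - 7^(-4)*1823^1*2927^1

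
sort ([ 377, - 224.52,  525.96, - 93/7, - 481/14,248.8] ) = [ - 224.52, - 481/14 , - 93/7,248.8, 377,525.96 ] 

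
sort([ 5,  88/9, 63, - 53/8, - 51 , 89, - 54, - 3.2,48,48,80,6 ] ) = [ -54, - 51, - 53/8,  -  3.2,5,6,88/9, 48,48 , 63,80, 89 ] 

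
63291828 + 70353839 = 133645667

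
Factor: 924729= 3^1*13^1*131^1*181^1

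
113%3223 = 113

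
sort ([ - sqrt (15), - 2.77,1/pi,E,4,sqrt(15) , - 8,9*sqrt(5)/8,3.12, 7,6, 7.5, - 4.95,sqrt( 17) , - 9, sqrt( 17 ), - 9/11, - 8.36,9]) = [-9, - 8.36, - 8, - 4.95, - sqrt ( 15), - 2.77, - 9/11, 1/pi, 9*sqrt(5 ) /8,E, 3.12,sqrt( 15 ),4, sqrt(17 ),sqrt (17), 6, 7, 7.5, 9]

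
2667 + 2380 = 5047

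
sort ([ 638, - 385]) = [- 385,638]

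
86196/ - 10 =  - 43098/5 = - 8619.60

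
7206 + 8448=15654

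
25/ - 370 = - 5/74   =  - 0.07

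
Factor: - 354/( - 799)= 2^1*3^1*17^ ( - 1)*47^( - 1)*59^1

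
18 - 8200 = -8182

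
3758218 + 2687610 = 6445828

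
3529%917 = 778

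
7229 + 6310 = 13539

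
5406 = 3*1802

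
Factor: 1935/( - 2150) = - 9/10 = - 2^( - 1)*3^2*5^( - 1 )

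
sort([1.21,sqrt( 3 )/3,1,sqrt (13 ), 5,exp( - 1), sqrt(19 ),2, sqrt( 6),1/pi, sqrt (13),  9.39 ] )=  [ 1/pi,exp(-1 ), sqrt(3 ) /3, 1, 1.21,2,sqrt( 6),sqrt(13 ), sqrt( 13 ), sqrt (19 ),5, 9.39 ] 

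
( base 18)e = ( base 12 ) 12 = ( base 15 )e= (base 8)16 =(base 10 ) 14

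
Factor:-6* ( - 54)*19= 6156 =2^2*3^4*19^1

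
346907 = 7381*47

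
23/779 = 23/779 = 0.03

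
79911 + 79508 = 159419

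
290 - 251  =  39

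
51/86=51/86= 0.59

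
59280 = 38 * 1560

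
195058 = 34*5737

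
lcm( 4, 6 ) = 12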